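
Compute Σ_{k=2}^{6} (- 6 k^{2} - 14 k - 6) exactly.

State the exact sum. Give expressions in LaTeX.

Σ = -850

Compute t_(k+1)/t_k: get (3*k**2 + 13*k + 13)/(3*k**2 + 7*k + 3).
Gosper form: A/B · C(k+1)/C(k) with A=1, B=1, C=k**2 + 7*k/3 + 1.
Key eq: (1)·f(k+1) = (1)·f(k) + (k**2 + 7*k/3 + 1).
From deg A=0, deg B=0, deg C=2: d=3.
Match coefficients ⇒ f(k) = k**2*(k + 2)/3.
Get s_k = R·t_k = 2*k**2*(-k - 2) with R(k) = B(k−1)f(k)/C(k) = k**2*(k + 2)/(3*k**2 + 7*k + 3).
Check: Δs_k = -6*k**2 - 14*k - 6. ✓
Telescoping: Σ = s_(7) − s_(2) = -882 − (-32) = -850.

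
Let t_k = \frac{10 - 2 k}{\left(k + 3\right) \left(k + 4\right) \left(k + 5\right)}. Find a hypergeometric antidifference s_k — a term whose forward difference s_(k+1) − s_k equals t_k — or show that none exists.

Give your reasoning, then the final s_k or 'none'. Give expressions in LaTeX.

Ratio r(k) = (k - 4)*(k + 3)/((k - 5)*(k + 6)).
Take A(k)=k + 3, B(k)=k + 6, C(k)=k - 5.
f must satisfy (k + 3)·f(k+1) − (k + 5)·f(k) = k - 5.
deg f ≤ 2 (via 1,1,1).
Match coefficients ⇒ f(k) = -k*(k + 19)/12.
Then R = B(k−1)f/C = -k*(k + 5)*(k + 19)/(12*(k - 5)), so s_k = R(k)·t_k = k*(k + 19)/(6*(k + 3)*(k + 4)).
Check: Δs_k = 2*(5 - k)/(k**3 + 12*k**2 + 47*k + 60). ✓

s_k = \frac{k \left(k + 19\right)}{6 \left(k + 3\right) \left(k + 4\right)}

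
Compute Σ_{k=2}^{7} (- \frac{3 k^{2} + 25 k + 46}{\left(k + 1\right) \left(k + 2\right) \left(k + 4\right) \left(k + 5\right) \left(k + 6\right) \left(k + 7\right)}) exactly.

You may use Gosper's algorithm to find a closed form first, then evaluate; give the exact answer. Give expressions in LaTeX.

Σ = -19/3024

t_(k+1)/t_k = (k + 1)*(k + 4)*(25*k + 3*(k + 1)**2 + 71)/((k + 3)*(k + 8)*(3*k**2 + 25*k + 46)).
Take A(k)=k + 1, B(k)=k + 8, C(k)=k**3 + 34*k**2/3 + 121*k/3 + 46.
Set up (k + 1)·f(k+1) − (k + 7)·f(k) − (k**3 + 34*k**2/3 + 121*k/3 + 46) = 0.
Degrees (1,1,3) ⇒ d ≤ 6.
Solving with deg f ≤ 6: f(k) = k*(k + 2)*(k + 3)*(k + 5)*(k**2 + 11*k + 34)/72.
Certificate R = B(k−1)f/C = k*(k + 2)*(k + 5)*(k + 7)*(k**2 + 11*k + 34)/(24*(3*k**2 + 25*k + 46)) gives s_k = k*(-k**2 - 11*k - 34)/(24*(k**3 + 11*k**2 + 34*k + 24)).
Check: Δs_k = (-3*k**2 - 25*k - 46)/(k**6 + 25*k**5 + 247*k**4 + 1219*k**3 + 3112*k**2 + 3796*k + 1680). ✓
Evaluate s at k=8 and k=2: -31/756 and -5/144; difference -19/3024.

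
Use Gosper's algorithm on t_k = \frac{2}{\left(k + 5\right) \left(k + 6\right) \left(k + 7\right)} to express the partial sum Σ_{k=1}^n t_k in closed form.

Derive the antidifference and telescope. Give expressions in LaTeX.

Compute t_(k+1)/t_k: get (k + 5)/(k + 8).
So A=k + 5 and B=k + 8, with C=1.
Need (k + 5)·f(k+1) − (k + 7)·f(k) = 1.
From deg A=1, deg B=1, deg C=0: d=2.
Solve for f: f(k) = k*(k + 11)/60 (degree 2 ≤ 2).
So s_k = (B(k−1)f/C)·t_k = (k*(k + 7)*(k + 11)/60)·t_k = k*(k + 11)/(30*(k + 5)*(k + 6)).
s_(k+1) − s_k = 2/(k**3 + 18*k**2 + 107*k + 210) = t_k.
s_(n+1) = (n**2 + 13*n + 12)/(30*(n**2 + 13*n + 42)) and s_(1) = 1/105, so S(n) = n*(n + 13)/(42*(n**2 + 13*n + 42)).

S(n) = \frac{n \left(n + 13\right)}{42 \left(n^{2} + 13 n + 42\right)}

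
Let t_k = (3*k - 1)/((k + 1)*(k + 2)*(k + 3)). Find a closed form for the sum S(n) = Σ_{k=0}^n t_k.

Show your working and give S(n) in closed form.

S(n) = (n**2 - n - 2)/(2*(n**2 + 5*n + 6))

Ratio r(k) = (k + 1)*(3*k + 2)/((k + 4)*(3*k - 1)).
Gosper form: A/B · C(k+1)/C(k) with A=k + 1, B=k + 4, C=k - 1/3.
f must satisfy (k + 1)·f(k+1) − (k + 3)·f(k) = k - 1/3.
Bound: deg f ≤ 2.
Match coefficients ⇒ f(k) = k*(k - 3)/6.
Get s_k = R·t_k = k*(k - 3)/(2*(k + 1)*(k + 2)) with R(k) = B(k−1)f(k)/C(k) = k*(k - 3)*(k + 3)/(2*(3*k - 1)).
Δs = (3*k - 1)/(k**3 + 6*k**2 + 11*k + 6), as required.
Telescope: S(n) = s_(n+1) − s_(0) = (n**2 - n - 2)/(2*(n**2 + 5*n + 6)) − (0) = (n**2 - n - 2)/(2*(n**2 + 5*n + 6)).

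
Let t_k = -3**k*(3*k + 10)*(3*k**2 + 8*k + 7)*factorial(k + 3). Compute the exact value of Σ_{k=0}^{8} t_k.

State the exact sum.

The ratio is 3*(9*k**4 + 117*k**3 + 560*k**2 + 1178*k + 936)/(9*k**3 + 54*k**2 + 101*k + 70).
So A=3*k + 12 and B=1, with C=k**3 + 6*k**2 + 101*k/9 + 70/9.
Key eq: (3*k + 12)·f(k+1) = (1)·f(k) + (k**3 + 6*k**2 + 101*k/9 + 70/9).
Degrees (1,0,3) ⇒ d ≤ 2.
Coefficient equations give f(k) = (3*k**2 + k + 2)/9.
R(k) = B(k−1)·f(k)/C(k) = (3*k**2 + k + 2)/((3*k + 10)*(3*k**2 + 8*k + 7)); s_k = R·t_k = -3**k*(3*k**2 + k + 2)*factorial(k + 3).
Check: Δs_k = -3**k*(3*k + 10)*(3*k**2 + 8*k + 7)*factorial(k + 3). ✓
Evaluate s at k=9 and k=0: -2394759877171200 and -12; difference -2394759877171188.

Σ = -2394759877171188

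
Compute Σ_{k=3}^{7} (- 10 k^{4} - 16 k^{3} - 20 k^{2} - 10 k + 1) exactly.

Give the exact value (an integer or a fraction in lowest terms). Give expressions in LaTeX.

Σ = -61935

Compute t_(k+1)/t_k: get (10*k**4 + 56*k**3 + 128*k**2 + 138*k + 55)/(10*k**4 + 16*k**3 + 20*k**2 + 10*k - 1).
A = 1, B = 1, C = k**4 + 8*k**3/5 + 2*k**2 + k - 1/10.
f must satisfy (1)·f(k+1) − (1)·f(k) = k**4 + 8*k**3/5 + 2*k**2 + k - 1/10.
Bound: deg f ≤ 5.
Solving with deg f ≤ 5: f(k) = k*(2*k**4 - k**3 + 2*k**2 - k - 3)/10.
R(k) = B(k−1)·f(k)/C(k) = k*(2*k**4 - k**3 + 2*k**2 - k - 3)/(10*k**4 + 16*k**3 + 20*k**2 + 10*k - 1); s_k = R·t_k = k*(-2*k**4 + k**3 - 2*k**2 + k + 3).
Δs = -10*k**4 - 16*k**3 - 20*k**2 - 10*k + 1, as required.
Telescoping: Σ = s_(8) − s_(3) = -62376 − (-441) = -61935.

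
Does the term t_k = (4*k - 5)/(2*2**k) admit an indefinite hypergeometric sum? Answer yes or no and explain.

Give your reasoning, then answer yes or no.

The ratio is (4*k - 1)/(2*(4*k - 5)).
Normal form (A,B,C) = (1/2, 1, k - 5/4).
Set up (1/2)·f(k+1) − (1)·f(k) − (k - 5/4) = 0.
Degrees (0,0,1) ⇒ d ≤ 1.
Match coefficients ⇒ f(k) = -(4*k - 1)/2.
Then R = B(k−1)f/C = -2*(4*k - 1)/(4*k - 5), so s_k = R(k)·t_k = (1 - 4*k)/2**k.
Δs = (4*k - 5)/(2*2**k), as required.

Yes. s_k = (1 - 4*k)/2**k.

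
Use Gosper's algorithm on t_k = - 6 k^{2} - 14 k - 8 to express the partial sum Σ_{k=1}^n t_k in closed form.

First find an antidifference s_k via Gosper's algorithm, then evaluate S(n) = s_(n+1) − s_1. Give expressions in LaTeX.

S(n) = 2 n \left(- n^{2} - 5 n - 8\right)

Ratio r(k) = (3*k**2 + 13*k + 14)/(3*k**2 + 7*k + 4).
So A=1 and B=1, with C=k**2 + 7*k/3 + 4/3.
f must satisfy (1)·f(k+1) − (1)·f(k) = k**2 + 7*k/3 + 4/3.
From deg A=0, deg B=0, deg C=2: d=3.
A polynomial solution: f(k) = k*(k + 1)**2/3.
Certificate R = B(k−1)f/C = k*(k + 1)/(3*k + 4) gives s_k = 2*k*(-k**2 - 2*k - 1).
Check: Δs_k = -6*k**2 - 14*k - 8. ✓
Telescope: S(n) = s_(n+1) − s_(1) = -2*n**3 - 10*n**2 - 16*n - 8 − (-8) = 2*n*(-n**2 - 5*n - 8).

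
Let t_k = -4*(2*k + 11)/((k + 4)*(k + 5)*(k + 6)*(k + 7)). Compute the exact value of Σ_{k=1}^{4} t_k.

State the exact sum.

Σ = -256/3465

Compute t_(k+1)/t_k: get (k + 4)*(2*k + 13)/((k + 8)*(2*k + 11)).
Normal form (A,B,C) = (k + 4, k + 8, k + 11/2).
Set up (k + 4)·f(k+1) − (k + 7)·f(k) − (k + 11/2) = 0.
Bound: deg f ≤ 3.
Match coefficients ⇒ f(k) = k*(k + 5)*(k + 10)/48.
R(k) = B(k−1)·f(k)/C(k) = k*(k + 5)*(k + 7)*(k + 10)/(24*(2*k + 11)); s_k = R·t_k = k*(-k - 10)/(6*(k**2 + 10*k + 24)).
Verify: 4*(-2*k - 11)/(k**4 + 22*k**3 + 179*k**2 + 638*k + 840) matches t_k.
Σ_(k=1)^(4) t_k = s_(5) − s_(1) = -25/198 − (-11/210) = -256/3465.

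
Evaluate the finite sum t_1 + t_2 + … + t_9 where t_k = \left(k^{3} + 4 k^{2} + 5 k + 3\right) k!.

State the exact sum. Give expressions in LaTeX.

t_(k+1)/t_k = (k**4 + 8*k**3 + 23*k**2 + 29*k + 13)/(k**3 + 4*k**2 + 5*k + 3).
Take A(k)=k + 1, B(k)=1, C(k)=k**3 + 4*k**2 + 5*k + 3.
Need (k + 1)·f(k+1) − (1)·f(k) = k**3 + 4*k**2 + 5*k + 3.
Degrees (1,0,3) ⇒ d ≤ 2.
Match coefficients ⇒ f(k) = k*(k + 2).
Then R = B(k−1)f/C = k*(k + 2)/(k**3 + 4*k**2 + 5*k + 3), so s_k = R(k)·t_k = k*(k + 2)*factorial(k).
Verify: (k**3 + 4*k**2 + 5*k + 3)*factorial(k) matches t_k.
Σ_(k=1)^(9) t_k = s_(10) − s_(1) = 435456000 − (3) = 435455997.

Σ = 435455997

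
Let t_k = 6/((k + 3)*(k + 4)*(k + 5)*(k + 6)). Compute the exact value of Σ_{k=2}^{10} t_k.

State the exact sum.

Σ = 1/112

Ratio r(k) = (k + 3)/(k + 7).
So A=k + 3 and B=k + 7, with C=1.
Solve (k + 3)·f(k+1) − (k + 6)·f(k) = 1.
Bound: deg f ≤ 3.
Match coefficients ⇒ f(k) = k*(k**2 + 12*k + 47)/180.
R(k) = B(k−1)·f(k)/C(k) = k*(k + 6)*(k**2 + 12*k + 47)/180; s_k = R·t_k = k*(k**2 + 12*k + 47)/(30*(k + 3)*(k + 4)*(k + 5)).
Δs = 6/(k**4 + 18*k**3 + 119*k**2 + 342*k + 360), as required.
Sum = s_(11) − s_(2); s_(11) = 11/336, s_(2) = 1/42 ⇒ 1/112.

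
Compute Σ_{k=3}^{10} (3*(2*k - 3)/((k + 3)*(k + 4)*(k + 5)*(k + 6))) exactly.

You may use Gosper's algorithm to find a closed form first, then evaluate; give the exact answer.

Σ = 19/1120

Ratio r(k) = (k + 3)*(2*k - 1)/((k + 7)*(2*k - 3)).
A = k + 3, B = k + 7, C = k - 3/2.
Set up (k + 3)·f(k+1) − (k + 6)·f(k) − (k - 3/2) = 0.
Degrees (1,1,1) ⇒ d ≤ 3.
Match coefficients ⇒ f(k) = -k/2.
R(k) = B(k−1)·f(k)/C(k) = -k*(k + 6)/(2*k - 3); s_k = R·t_k = -3*k/((k + 3)*(k + 4)*(k + 5)).
Check: Δs_k = 3*(2*k - 3)/(k**4 + 18*k**3 + 119*k**2 + 342*k + 360). ✓
Evaluate s at k=11 and k=3: -11/1120 and -3/112; difference 19/1120.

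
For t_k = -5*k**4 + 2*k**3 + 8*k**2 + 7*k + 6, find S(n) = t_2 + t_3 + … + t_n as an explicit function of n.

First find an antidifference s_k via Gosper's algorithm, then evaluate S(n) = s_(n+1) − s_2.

S(n) = -n**5 - 2*n**4 + 2*n**3 + 8*n**2 + 11*n - 18

The ratio is (5*k**4 + 18*k**3 + 16*k**2 - 9*k - 18)/(5*k**4 - 2*k**3 - 8*k**2 - 7*k - 6).
Normal form (A,B,C) = (1, 1, k**4 - 2*k**3/5 - 8*k**2/5 - 7*k/5 - 6/5).
Set up (1)·f(k+1) − (1)·f(k) − (k**4 - 2*k**3/5 - 8*k**2/5 - 7*k/5 - 6/5) = 0.
Bound: deg f ≤ 5.
Solving with deg f ≤ 5: f(k) = k*(k + 1)*(k**3 - 4*k**2 + 4*k - 4)/5.
Then R = B(k−1)f/C = k*(k**3 - 4*k**2 + 4*k - 4)/(5*k**3 - 7*k**2 - k - 6), so s_k = R(k)·t_k = k*(-k**4 + 3*k**3 + 4).
Δs = -5*k**4 + 2*k**3 + 8*k**2 + 7*k + 6, as required.
s_(n+1) = -n**5 - 2*n**4 + 2*n**3 + 8*n**2 + 11*n + 6 and s_(2) = 24, so S(n) = -n**5 - 2*n**4 + 2*n**3 + 8*n**2 + 11*n - 18.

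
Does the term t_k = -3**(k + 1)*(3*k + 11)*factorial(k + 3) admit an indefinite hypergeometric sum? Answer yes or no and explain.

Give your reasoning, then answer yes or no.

Yes. s_k = -3**(k + 1)*factorial(k + 3).

Ratio r(k) = 3*(k + 4)*(3*k + 14)/(3*k + 11).
Take A(k)=3*k + 12, B(k)=1, C(k)=k + 11/3.
Solve (3*k + 12)·f(k+1) − (1)·f(k) = k + 11/3.
From deg A=1, deg B=0, deg C=1: d=0.
A polynomial solution: f(k) = 1/3.
Then R = B(k−1)f/C = 1/(3*k + 11), so s_k = R(k)·t_k = -3**(k + 1)*factorial(k + 3).
Verify: -3**(k + 1)*(3*k + 11)*factorial(k + 3) matches t_k.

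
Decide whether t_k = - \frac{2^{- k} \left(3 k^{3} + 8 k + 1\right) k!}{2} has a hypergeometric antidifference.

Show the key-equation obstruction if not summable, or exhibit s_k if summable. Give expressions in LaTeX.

Ratio r(k) = (k + 1)*(8*k + 3*(k + 1)**3 + 9)/(2*(3*k**3 + 8*k + 1)).
Take A(k)=k/2 + 1/2, B(k)=1, C(k)=k**3 + 8*k/3 + 1/3.
Key eq: (k/2 + 1/2)·f(k+1) = (1)·f(k) + (k**3 + 8*k/3 + 1/3).
deg f ≤ 2 (via 1,0,3).
Coefficient equations give f(k) = 2*(3*k**2 - 3*k - 1)/3.
So s_k = (B(k−1)f/C)·t_k = (2*(3*k**2 - 3*k - 1)/(3*k**3 + 8*k + 1))·t_k = (-3*k**2 + 3*k + 1)*factorial(k)/2**k.
Verify: -(3*k**3 + 8*k + 1)*factorial(k)/(2*2**k) matches t_k.

Yes. s_k = 2^{- k} \left(- 3 k^{2} + 3 k + 1\right) k!.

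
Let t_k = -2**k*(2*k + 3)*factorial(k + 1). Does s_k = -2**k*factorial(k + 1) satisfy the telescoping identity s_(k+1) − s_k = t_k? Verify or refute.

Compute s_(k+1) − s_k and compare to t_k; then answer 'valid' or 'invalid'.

s_(k+1) = -2**(k + 1)*factorial(k + 2)
s_(k+1) − s_k = -2**k*(2*k + 3)*factorial(k + 1)
(s_(k+1) − s_k) − t_k = 0

Valid: the claim telescopes to t_k.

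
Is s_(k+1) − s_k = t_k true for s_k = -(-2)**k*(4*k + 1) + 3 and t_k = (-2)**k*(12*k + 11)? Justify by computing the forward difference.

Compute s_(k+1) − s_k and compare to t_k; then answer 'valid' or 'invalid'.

s_(k+1) = 2*(-2)**k*(4*k + 5) + 3
s_(k+1) − s_k = (-2)**k*(12*k + 11)
(s_(k+1) − s_k) − t_k = 0

Valid — Δs_k = t_k.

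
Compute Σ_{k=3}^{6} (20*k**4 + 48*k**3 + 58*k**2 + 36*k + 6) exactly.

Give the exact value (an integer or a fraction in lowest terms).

Compute t_(k+1)/t_k: get (10*k**4 + 64*k**3 + 161*k**2 + 188*k + 84)/(10*k**4 + 24*k**3 + 29*k**2 + 18*k + 3).
So A=1 and B=1, with C=k**4 + 12*k**3/5 + 29*k**2/10 + 9*k/5 + 3/10.
Set up (1)·f(k+1) − (1)·f(k) − (k**4 + 12*k**3/5 + 29*k**2/10 + 9*k/5 + 3/10) = 0.
deg f ≤ 5 (via 0,0,4).
Match coefficients ⇒ f(k) = k*(k + 1)*(4*k**3 - 2*k**2 + 4*k - 3)/20.
Then R = B(k−1)f/C = k*(4*k**3 - 2*k**2 + 4*k - 3)/(2*(10*k**3 + 14*k**2 + 15*k + 3)), so s_k = R(k)·t_k = k*(4*k**4 + 2*k**3 + 2*k**2 + k - 3).
s_(k+1) − s_k = 20*k**4 + 48*k**3 + 58*k**2 + 36*k + 6 = t_k.
Telescoping: Σ = s_(7) − s_(3) = 72744 − (1188) = 71556.

Σ = 71556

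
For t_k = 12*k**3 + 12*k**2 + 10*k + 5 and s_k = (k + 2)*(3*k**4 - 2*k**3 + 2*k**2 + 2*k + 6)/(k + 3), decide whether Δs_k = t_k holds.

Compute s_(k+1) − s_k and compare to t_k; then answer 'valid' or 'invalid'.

Invalid: residual (-9*k**4 - 50*k**3 - 44*k**2 - 33*k - 9)/(k**2 + 7*k + 12) ≠ 0.

s_(k+1) = (3*k**5 + 19*k**4 + 44*k**3 + 54*k**2 + 47*k + 33)/(k + 4)
s_(k+1) − s_k = (12*k**5 + 87*k**4 + 188*k**3 + 175*k**2 + 122*k + 51)/(k**2 + 7*k + 12)
(s_(k+1) − s_k) − t_k = (-9*k**4 - 50*k**3 - 44*k**2 - 33*k - 9)/(k**2 + 7*k + 12)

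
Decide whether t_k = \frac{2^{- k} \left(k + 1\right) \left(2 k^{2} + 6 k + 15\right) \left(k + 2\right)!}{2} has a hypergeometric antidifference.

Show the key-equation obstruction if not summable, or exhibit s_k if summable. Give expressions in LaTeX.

t_(k+1)/t_k = (k + 2)*(k + 3)*(6*k + 2*(k + 1)**2 + 21)/(2*(k + 1)*(2*k**2 + 6*k + 15)).
A = k/2 + 3/2, B = 1, C = k**3 + 4*k**2 + 21*k/2 + 15/2.
Key eq: (k/2 + 3/2)·f(k+1) = (1)·f(k) + (k**3 + 4*k**2 + 21*k/2 + 15/2).
From deg A=1, deg B=0, deg C=3: d=2.
Match coefficients ⇒ f(k) = 2*k**2 + 2*k + 3.
Certificate R = B(k−1)f/C = 2*(2*k**2 + 2*k + 3)/((k + 1)*(2*k**2 + 6*k + 15)) gives s_k = (2*k**2 + 2*k + 3)*factorial(k + 2)/2**k.
Check: Δs_k = (k + 1)*(2*k**2 + 6*k + 15)*factorial(k + 2)/(2*2**k). ✓

Yes. s_k = 2^{- k} \left(2 k^{2} + 2 k + 3\right) \left(k + 2\right)!.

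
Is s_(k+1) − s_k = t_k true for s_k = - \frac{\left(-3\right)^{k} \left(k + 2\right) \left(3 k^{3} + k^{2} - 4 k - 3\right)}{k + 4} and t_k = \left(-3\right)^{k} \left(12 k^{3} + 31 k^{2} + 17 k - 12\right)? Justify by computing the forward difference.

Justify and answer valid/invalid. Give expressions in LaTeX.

Invalid: residual \frac{\left(-3\right)^{k} \left(- 24 k^{4} - 164 k^{3} - 284 k^{2} - 104 k + 102\right)}{k^{2} + 9 k + 20} ≠ 0.

s_(k+1) = (-3)**(k + 1)*(-3*k**4 - 19*k**3 - 37*k**2 - 18*k + 9)/(k + 5)
s_(k+1) − s_k = (-3)**k*(12*k**5 + 115*k**4 + 372*k**3 + 477*k**2 + 128*k - 138)/(k**2 + 9*k + 20)
(s_(k+1) − s_k) − t_k = (-3)**k*(-24*k**4 - 164*k**3 - 284*k**2 - 104*k + 102)/(k**2 + 9*k + 20)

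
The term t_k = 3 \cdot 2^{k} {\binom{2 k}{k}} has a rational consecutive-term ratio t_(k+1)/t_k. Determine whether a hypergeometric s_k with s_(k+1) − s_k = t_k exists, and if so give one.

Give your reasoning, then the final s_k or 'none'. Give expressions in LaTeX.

none (Gosper's algorithm certifies no s_k)

Ratio r(k) = 4*(2*k + 1)/(k + 1).
So A=8*k + 4 and B=k + 1, with C=1.
Set up (8*k + 4)·f(k+1) − (k)·f(k) − (1) = 0.
From deg A=1, deg B=1, deg C=0: d=-1.
Bound -1 < 0, so the key equation has no polynomial solution.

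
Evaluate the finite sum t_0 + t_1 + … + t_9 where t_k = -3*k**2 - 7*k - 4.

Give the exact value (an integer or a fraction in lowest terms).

Σ = -1210

Step 1: r(k) = (3*k**2 + 13*k + 14)/(3*k**2 + 7*k + 4).
Gosper form: A/B · C(k+1)/C(k) with A=1, B=1, C=k**2 + 7*k/3 + 4/3.
Set up (1)·f(k+1) − (1)·f(k) − (k**2 + 7*k/3 + 4/3) = 0.
d = 3 from the (0,0,2) case.
Coefficient equations give f(k) = k*(k + 1)**2/3.
Then R = B(k−1)f/C = k*(k + 1)/(3*k + 4), so s_k = R(k)·t_k = k*(-k**2 - 2*k - 1).
Verify: -3*k**2 - 7*k - 4 matches t_k.
Telescoping: Σ = s_(10) − s_(0) = -1210 − (0) = -1210.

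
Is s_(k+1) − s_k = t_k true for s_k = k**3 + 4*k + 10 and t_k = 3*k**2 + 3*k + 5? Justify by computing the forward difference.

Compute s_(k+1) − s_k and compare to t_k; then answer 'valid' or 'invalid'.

s_(k+1) = 4*k + (k + 1)**3 + 14
s_(k+1) − s_k = -k**3 + (k + 1)**3 + 4
(s_(k+1) − s_k) − t_k = 0

valid; difference matches t_k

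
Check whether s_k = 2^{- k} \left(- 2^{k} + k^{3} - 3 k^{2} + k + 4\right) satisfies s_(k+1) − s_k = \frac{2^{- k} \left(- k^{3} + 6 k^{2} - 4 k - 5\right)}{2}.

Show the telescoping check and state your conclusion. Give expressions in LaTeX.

s_(k+1) = (-2*2**k + k**3 - 2*k + 3)/(2*2**k)
s_(k+1) − s_k = (-k**3 + 6*k**2 - 4*k - 5)/(2*2**k)
(s_(k+1) − s_k) − t_k = 0

Valid: the claim telescopes to t_k.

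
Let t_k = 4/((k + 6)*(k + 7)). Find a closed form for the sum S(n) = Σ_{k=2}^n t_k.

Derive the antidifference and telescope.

S(n) = (n - 1)/(2*(n + 7))

The ratio is (k + 6)/(k + 8).
Gosper form: A/B · C(k+1)/C(k) with A=k + 6, B=k + 8, C=1.
Solve (k + 6)·f(k+1) − (k + 7)·f(k) = 1.
deg f ≤ 1 (via 1,1,0).
A polynomial solution: f(k) = k/6.
R(k) = B(k−1)·f(k)/C(k) = k*(k + 7)/6; s_k = R·t_k = 2*k/(3*(k + 6)).
Δs = 4/(k**2 + 13*k + 42), as required.
Evaluate: s_(n+1) = 2*(n + 1)/(3*(n + 7)); subtract s_(2) = 1/6 ⇒ S(n) = (n - 1)/(2*(n + 7)).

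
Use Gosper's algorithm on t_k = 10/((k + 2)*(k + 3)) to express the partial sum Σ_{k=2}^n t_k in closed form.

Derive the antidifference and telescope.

S(n) = 5*(n - 1)/(2*(n + 3))

The ratio is (k + 2)/(k + 4).
Normal form (A,B,C) = (k + 2, k + 4, 1).
Set up (k + 2)·f(k+1) − (k + 3)·f(k) − (1) = 0.
Bound: deg f ≤ 1.
Coefficient equations give f(k) = k/2.
R(k) = B(k−1)·f(k)/C(k) = k*(k + 3)/2; s_k = R·t_k = 5*k/(k + 2).
Check: Δs_k = 10/(k**2 + 5*k + 6). ✓
Evaluate: s_(n+1) = 5*(n + 1)/(n + 3); subtract s_(2) = 5/2 ⇒ S(n) = 5*(n - 1)/(2*(n + 3)).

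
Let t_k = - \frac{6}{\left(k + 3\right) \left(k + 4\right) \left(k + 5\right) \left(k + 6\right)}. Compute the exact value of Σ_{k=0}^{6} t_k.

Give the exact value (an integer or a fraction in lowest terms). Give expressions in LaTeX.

Step 1: r(k) = (k + 3)/(k + 7).
Gosper form: A/B · C(k+1)/C(k) with A=k + 3, B=k + 7, C=1.
f must satisfy (k + 3)·f(k+1) − (k + 6)·f(k) = 1.
Degrees (1,1,0) ⇒ d ≤ 3.
A polynomial solution: f(k) = k*(k**2 + 12*k + 47)/180.
Certificate R = B(k−1)f/C = k*(k + 6)*(k**2 + 12*k + 47)/180 gives s_k = k*(-k**2 - 12*k - 47)/(30*(k + 3)*(k + 4)*(k + 5)).
Verify: -6/(k**4 + 18*k**3 + 119*k**2 + 342*k + 360) matches t_k.
Sum = s_(7) − s_(0); s_(7) = -7/220, s_(0) = 0 ⇒ -7/220.

Σ = -7/220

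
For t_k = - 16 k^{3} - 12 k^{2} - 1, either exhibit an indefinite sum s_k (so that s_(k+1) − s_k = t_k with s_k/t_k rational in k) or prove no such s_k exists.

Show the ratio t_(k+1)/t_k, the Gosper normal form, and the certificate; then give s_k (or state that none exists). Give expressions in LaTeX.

s_k = k \left(- 4 k^{3} + 4 k^{2} + 2 k - 3\right)

Compute t_(k+1)/t_k: get (16*(k + 1)**3 + 12*(k + 1)**2 + 1)/(16*k**3 + 12*k**2 + 1).
So A=1 and B=1, with C=k**3 + 3*k**2/4 + 1/16.
Key eq: (1)·f(k+1) = (1)·f(k) + (k**3 + 3*k**2/4 + 1/16).
d = 4 from the (0,0,3) case.
Solving with deg f ≤ 4: f(k) = k*(4*k**3 - 4*k**2 - 2*k + 3)/16.
So s_k = (B(k−1)f/C)·t_k = (k*(4*k**3 - 4*k**2 - 2*k + 3)/(16*k**3 + 12*k**2 + 1))·t_k = k*(-4*k**3 + 4*k**2 + 2*k - 3).
Check: Δs_k = -16*k**3 - 12*k**2 - 1. ✓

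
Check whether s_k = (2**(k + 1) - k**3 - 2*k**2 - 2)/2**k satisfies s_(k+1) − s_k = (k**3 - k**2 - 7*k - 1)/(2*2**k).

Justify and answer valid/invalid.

s_(k+1) = (4*2**k - (k + 1)**3 - 2*(k + 1)**2 - 2)/(2*2**k)
s_(k+1) − s_k = (k**3 - k**2 - 7*k - 1)/(2*2**k)
(s_(k+1) − s_k) − t_k = 0

Valid: the claim telescopes to t_k.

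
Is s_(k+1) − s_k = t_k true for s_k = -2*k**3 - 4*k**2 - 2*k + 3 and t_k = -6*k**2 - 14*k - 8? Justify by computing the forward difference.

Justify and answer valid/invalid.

valid; difference matches t_k

s_(k+1) = -2*k**3 - 10*k**2 - 16*k - 5
s_(k+1) − s_k = -6*k**2 - 14*k - 8
(s_(k+1) − s_k) − t_k = 0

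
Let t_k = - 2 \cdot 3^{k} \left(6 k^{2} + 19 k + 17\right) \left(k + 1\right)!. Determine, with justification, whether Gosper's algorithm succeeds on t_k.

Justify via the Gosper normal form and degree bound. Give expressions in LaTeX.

Step 1: r(k) = 3*(6*k**3 + 43*k**2 + 104*k + 84)/(6*k**2 + 19*k + 17).
A = 3*k + 6, B = 1, C = k**2 + 19*k/6 + 17/6.
Solve (3*k + 6)·f(k+1) − (1)·f(k) = k**2 + 19*k/6 + 17/6.
d = 1 from the (1,0,2) case.
Match coefficients ⇒ f(k) = (2*k + 1)/6.
R(k) = B(k−1)·f(k)/C(k) = (2*k + 1)/(6*k**2 + 19*k + 17); s_k = R·t_k = -2*3**k*(2*k + 1)*factorial(k + 1).
Verify: -2*3**k*(6*k**2 + 19*k + 17)*factorial(k + 1) matches t_k.

Yes. s_k = - 2 \cdot 3^{k} \left(2 k + 1\right) \left(k + 1\right)!.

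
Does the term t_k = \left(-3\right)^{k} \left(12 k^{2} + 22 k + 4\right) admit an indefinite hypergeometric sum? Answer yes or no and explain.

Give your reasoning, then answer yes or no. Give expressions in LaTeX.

Ratio r(k) = 3*(-6*k**2 - 23*k - 19)/(6*k**2 + 11*k + 2).
A = -3, B = 1, C = k**2 + 11*k/6 + 1/3.
Set up (-3)·f(k+1) − (1)·f(k) − (k**2 + 11*k/6 + 1/3) = 0.
deg f ≤ 2 (via 0,0,2).
Match coefficients ⇒ f(k) = -(k + 1)*(3*k - 2)/12.
R(k) = B(k−1)·f(k)/C(k) = -(k + 1)*(3*k - 2)/(2*(6*k**2 + 11*k + 2)); s_k = R·t_k = (-3)**k*(-3*k**2 - k + 2).
Verify: (-3)**k*(12*k**2 + 22*k + 4) matches t_k.

Yes. s_k = \left(-3\right)^{k} \left(- 3 k^{2} - k + 2\right).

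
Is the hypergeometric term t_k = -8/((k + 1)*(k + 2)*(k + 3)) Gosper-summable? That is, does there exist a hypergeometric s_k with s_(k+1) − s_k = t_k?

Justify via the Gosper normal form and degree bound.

Yes. s_k = 2*k*(-k - 3)/((k + 1)*(k + 2)).

r(k) = (k + 1)/(k + 4) after simplifying.
So A=k + 1 and B=k + 4, with C=1.
Key eq: (k + 1)·f(k+1) = (k + 3)·f(k) + (1).
Degrees (1,1,0) ⇒ d ≤ 2.
Solving with deg f ≤ 2: f(k) = k*(k + 3)/4.
Get s_k = R·t_k = 2*k*(-k - 3)/((k + 1)*(k + 2)) with R(k) = B(k−1)f(k)/C(k) = k*(k + 3)**2/4.
Check: Δs_k = -8/(k**3 + 6*k**2 + 11*k + 6). ✓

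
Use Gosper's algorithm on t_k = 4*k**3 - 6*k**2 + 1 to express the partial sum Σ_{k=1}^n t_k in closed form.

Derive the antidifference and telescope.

S(n) = n**2*(n**2 - 2)

Step 1: r(k) = (4*k**3 + 6*k**2 - 1)/(4*k**3 - 6*k**2 + 1).
Take A(k)=1, B(k)=1, C(k)=k**3 - 3*k**2/2 + 1/4.
Need (1)·f(k+1) − (1)·f(k) = k**3 - 3*k**2/2 + 1/4.
Bound: deg f ≤ 4.
Coefficient equations give f(k) = k**2*(k - 2)**2/4.
R(k) = B(k−1)·f(k)/C(k) = k**2*(k - 2)**2/((2*k - 1)*(2*k**2 - 2*k - 1)); s_k = R·t_k = k**2*(k**2 - 4*k + 4).
Verify: 4*k**3 - 6*k**2 + 1 matches t_k.
Evaluate: s_(n+1) = n**4 - 2*n**2 + 1; subtract s_(1) = 1 ⇒ S(n) = n**2*(n**2 - 2).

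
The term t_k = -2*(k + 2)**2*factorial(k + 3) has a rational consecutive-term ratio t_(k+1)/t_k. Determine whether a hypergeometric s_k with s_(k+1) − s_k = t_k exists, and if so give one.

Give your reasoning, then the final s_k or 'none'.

s_k = -2*k*factorial(k + 3)

Step 1: r(k) = (k + 3)**2*(k + 4)/(k + 2)**2.
Take A(k)=k + 4, B(k)=1, C(k)=k**2 + 4*k + 4.
f must satisfy (k + 4)·f(k+1) − (1)·f(k) = k**2 + 4*k + 4.
From deg A=1, deg B=0, deg C=2: d=1.
Coefficient equations give f(k) = k.
So s_k = (B(k−1)f/C)·t_k = (k/(k + 2)**2)·t_k = -2*k*factorial(k + 3).
s_(k+1) − s_k = -2*(k + 2)**2*factorial(k + 3) = t_k.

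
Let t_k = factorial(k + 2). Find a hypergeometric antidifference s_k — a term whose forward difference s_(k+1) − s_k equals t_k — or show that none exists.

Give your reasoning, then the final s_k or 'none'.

Step 1: r(k) = k + 3.
Factor: A=k + 3; B=1; C=1.
Solve (k + 3)·f(k+1) − (1)·f(k) = 1.
deg f ≤ -1 (via 1,0,0).
Bound -1 < 0, so the key equation has no polynomial solution.

none (Gosper's algorithm certifies no s_k)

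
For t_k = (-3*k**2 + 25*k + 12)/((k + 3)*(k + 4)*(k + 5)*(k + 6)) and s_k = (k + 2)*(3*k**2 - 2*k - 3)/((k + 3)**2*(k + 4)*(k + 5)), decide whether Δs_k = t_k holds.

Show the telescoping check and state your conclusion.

Invalid: residual 6*(k**3 - 17*k - 9)/(k**6 + 25*k**5 + 257*k**4 + 1391*k**3 + 4182*k**2 + 6624*k + 4320) ≠ 0.

s_(k+1) = -(k + 3)*(2*k - 3*(k + 1)**2 + 5)/((k + 4)**2*(k + 5)*(k + 6))
s_(k+1) − s_k = (-3*k**4 + 10*k**3 + 151*k**2 + 282*k + 90)/(k**6 + 25*k**5 + 257*k**4 + 1391*k**3 + 4182*k**2 + 6624*k + 4320)
(s_(k+1) − s_k) − t_k = 6*(k**3 - 17*k - 9)/(k**6 + 25*k**5 + 257*k**4 + 1391*k**3 + 4182*k**2 + 6624*k + 4320)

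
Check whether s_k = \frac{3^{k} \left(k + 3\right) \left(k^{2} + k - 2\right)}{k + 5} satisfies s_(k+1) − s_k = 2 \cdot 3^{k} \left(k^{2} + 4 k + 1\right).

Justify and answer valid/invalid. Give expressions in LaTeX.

s_(k+1) = 3**(k + 1)*k*(k**2 + 7*k + 12)/(k + 6)
s_(k+1) − s_k = 2*3**k*(k**4 + 13*k**3 + 58*k**2 + 90*k + 18)/(k**2 + 11*k + 30)
(s_(k+1) − s_k) − t_k = 3**k*(-4*k**3 - 34*k**2 - 82*k - 24)/(k**2 + 11*k + 30)

Invalid: residual \frac{3^{k} \left(- 4 k^{3} - 34 k^{2} - 82 k - 24\right)}{k^{2} + 11 k + 30} ≠ 0.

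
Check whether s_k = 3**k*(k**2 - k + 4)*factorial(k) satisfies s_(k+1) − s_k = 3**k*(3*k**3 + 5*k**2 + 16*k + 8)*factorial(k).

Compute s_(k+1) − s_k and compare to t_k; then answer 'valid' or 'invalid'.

Valid: the claim telescopes to t_k.

s_(k+1) = 3**(k + 1)*(k**2 + k + 4)*factorial(k + 1)
s_(k+1) − s_k = 3**k*(3*k**3 + 5*k**2 + 16*k + 8)*factorial(k)
(s_(k+1) − s_k) − t_k = 0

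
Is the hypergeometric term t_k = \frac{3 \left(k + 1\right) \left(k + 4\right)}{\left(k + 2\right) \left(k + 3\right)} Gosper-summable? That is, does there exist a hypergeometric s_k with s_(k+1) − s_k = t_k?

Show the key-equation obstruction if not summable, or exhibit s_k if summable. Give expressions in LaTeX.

The ratio is (k + 2)**2*(k + 5)/((k + 1)*(k + 4)**2).
Factor: A=k + 2; B=k + 4; C=k**2 + 5*k + 4.
Set up (k + 2)·f(k+1) − (k + 3)·f(k) − (k**2 + 5*k + 4) = 0.
Degrees (1,1,2) ⇒ d ≤ 2.
Coefficient equations give f(k) = k*(k + 1).
Then R = B(k−1)f/C = k*(k + 3)/(k + 4), so s_k = R(k)·t_k = 3*k*(k + 1)/(k + 2).
Δs = 3*(k**2 + 5*k + 4)/(k**2 + 5*k + 6), as required.

Yes. s_k = \frac{3 k \left(k + 1\right)}{k + 2}.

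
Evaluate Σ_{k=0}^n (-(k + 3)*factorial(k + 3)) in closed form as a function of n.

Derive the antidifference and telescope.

S(n) = 6 - factorial(n + 4)

t_(k+1)/t_k = (k + 4)**2/(k + 3).
Gosper form: A/B · C(k+1)/C(k) with A=k + 4, B=1, C=k + 3.
f must satisfy (k + 4)·f(k+1) − (1)·f(k) = k + 3.
Degrees (1,0,1) ⇒ d ≤ 0.
A polynomial solution: f(k) = 1.
Then R = B(k−1)f/C = 1/(k + 3), so s_k = R(k)·t_k = -factorial(k + 3).
Verify: -(k + 3)*factorial(k + 3) matches t_k.
s_(n+1) = -factorial(n + 4) and s_(0) = -6, so S(n) = 6 - factorial(n + 4).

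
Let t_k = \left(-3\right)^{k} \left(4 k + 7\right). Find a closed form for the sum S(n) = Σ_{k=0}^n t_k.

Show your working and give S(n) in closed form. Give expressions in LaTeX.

S(n) = 3 \left(-3\right)^{n} n + 6 \left(-3\right)^{n} + 1

Ratio r(k) = 3*(-4*k - 11)/(4*k + 7).
So A=-3 and B=1, with C=k + 7/4.
Need (-3)·f(k+1) − (1)·f(k) = k + 7/4.
deg f ≤ 1 (via 0,0,1).
A polynomial solution: f(k) = -(k + 1)/4.
Get s_k = R·t_k = (-3)**k*(-k - 1) with R(k) = B(k−1)f(k)/C(k) = -(k + 1)/(4*k + 7).
s_(k+1) − s_k = (-3)**k*(4*k + 7) = t_k.
Σ_(k=0)^n t_k = s_(n+1) − s_(0) = (3*(-3)**n*(n + 2)) − (-1), i.e. 3*(-3)**n*n + 6*(-3)**n + 1.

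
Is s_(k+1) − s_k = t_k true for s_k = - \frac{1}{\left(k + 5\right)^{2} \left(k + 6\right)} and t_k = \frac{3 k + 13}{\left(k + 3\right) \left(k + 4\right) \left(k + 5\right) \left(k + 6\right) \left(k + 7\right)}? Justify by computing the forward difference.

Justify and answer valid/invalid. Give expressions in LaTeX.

s_(k+1) = -1/((k + 6)**2*(k + 7))
s_(k+1) − s_k = (3*k + 17)/(k**5 + 29*k**4 + 335*k**3 + 1927*k**2 + 5520*k + 6300)
(s_(k+1) − s_k) − t_k = 2*(-4*k**2 - 39*k - 93)/(k**7 + 36*k**6 + 550*k**5 + 4620*k**4 + 23029*k**3 + 68064*k**2 + 110340*k + 75600)

Invalid: residual \frac{2 \left(- 4 k^{2} - 39 k - 93\right)}{k^{7} + 36 k^{6} + 550 k^{5} + 4620 k^{4} + 23029 k^{3} + 68064 k^{2} + 110340 k + 75600} ≠ 0.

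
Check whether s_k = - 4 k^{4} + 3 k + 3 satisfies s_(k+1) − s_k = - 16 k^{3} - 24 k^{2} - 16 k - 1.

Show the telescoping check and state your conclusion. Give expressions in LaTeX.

valid (s_(k+1) − s_k reduces to t_k)

s_(k+1) = 3*k - 4*(k + 1)**4 + 6
s_(k+1) − s_k = 4*k**4 - 4*(k + 1)**4 + 3
(s_(k+1) − s_k) − t_k = 0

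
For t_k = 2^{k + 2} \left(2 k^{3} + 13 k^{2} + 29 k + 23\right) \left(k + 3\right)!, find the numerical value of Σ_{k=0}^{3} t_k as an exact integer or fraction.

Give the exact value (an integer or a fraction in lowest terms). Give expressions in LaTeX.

t_(k+1)/t_k = 2*(2*k**4 + 27*k**3 + 137*k**2 + 311*k + 268)/(2*k**3 + 13*k**2 + 29*k + 23).
Take A(k)=2*k + 8, B(k)=1, C(k)=k**3 + 13*k**2/2 + 29*k/2 + 23/2.
Need (2*k + 8)·f(k+1) − (1)·f(k) = k**3 + 13*k**2/2 + 29*k/2 + 23/2.
Bound: deg f ≤ 2.
A polynomial solution: f(k) = (k**2 + k + 1)/2.
So s_k = (B(k−1)f/C)·t_k = ((k**2 + k + 1)/(2*k**3 + 13*k**2 + 29*k + 23))·t_k = 2**(k + 2)*(k**2 + k + 1)*factorial(k + 3).
Check: Δs_k = 2**(k + 2)*(2*k**3 + 13*k**2 + 29*k + 23)*factorial(k + 3). ✓
Sum = s_(4) − s_(0); s_(4) = 6773760, s_(0) = 24 ⇒ 6773736.

Σ = 6773736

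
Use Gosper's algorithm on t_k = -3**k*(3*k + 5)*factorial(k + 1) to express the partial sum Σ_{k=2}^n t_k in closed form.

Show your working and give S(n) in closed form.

S(n) = -3*3**n*factorial(n + 2) + 54

r(k) = 3*(k + 2)*(3*k + 8)/(3*k + 5) after simplifying.
Factor: A=3*k + 6; B=1; C=k + 5/3.
Need (3*k + 6)·f(k+1) − (1)·f(k) = k + 5/3.
deg f ≤ 0 (via 1,0,1).
Solve for f: f(k) = 1/3 (degree 0 ≤ 0).
R(k) = B(k−1)·f(k)/C(k) = 1/(3*k + 5); s_k = R·t_k = -3**k*factorial(k + 1).
Check: Δs_k = -3**k*(3*k + 5)*factorial(k + 1). ✓
Evaluate: s_(n+1) = -3**(n + 1)*factorial(n + 2); subtract s_(2) = -54 ⇒ S(n) = -3*3**n*factorial(n + 2) + 54.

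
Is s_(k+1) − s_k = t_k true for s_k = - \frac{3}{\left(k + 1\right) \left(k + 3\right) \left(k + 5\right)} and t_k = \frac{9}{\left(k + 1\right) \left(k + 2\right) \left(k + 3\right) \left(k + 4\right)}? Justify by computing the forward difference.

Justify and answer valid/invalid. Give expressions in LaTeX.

Invalid: residual \frac{9 \left(- 4 k - 19\right)}{k^{6} + 21 k^{5} + 175 k^{4} + 735 k^{3} + 1624 k^{2} + 1764 k + 720} ≠ 0.

s_(k+1) = -3/((k + 2)*(k + 4)*(k + 6))
s_(k+1) − s_k = 9*(k**2 + 7*k + 11)/(k**6 + 21*k**5 + 175*k**4 + 735*k**3 + 1624*k**2 + 1764*k + 720)
(s_(k+1) − s_k) − t_k = 9*(-4*k - 19)/(k**6 + 21*k**5 + 175*k**4 + 735*k**3 + 1624*k**2 + 1764*k + 720)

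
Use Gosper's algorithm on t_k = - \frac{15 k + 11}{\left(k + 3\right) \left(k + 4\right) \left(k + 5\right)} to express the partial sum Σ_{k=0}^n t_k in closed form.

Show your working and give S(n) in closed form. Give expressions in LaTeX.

r(k) = (k + 3)*(15*k + 26)/((k + 6)*(15*k + 11)) after simplifying.
Factor: A=k + 3; B=k + 6; C=k + 11/15.
Key eq: (k + 3)·f(k+1) = (k + 5)·f(k) + (k + 11/15).
deg f ≤ 2 (via 1,1,1).
Match coefficients ⇒ f(k) = k*(7*k + 4)/45.
Certificate R = B(k−1)f/C = k*(k + 5)*(7*k + 4)/(3*(15*k + 11)) gives s_k = k*(-7*k - 4)/(3*(k + 3)*(k + 4)).
Check: Δs_k = (-15*k - 11)/(k**3 + 12*k**2 + 47*k + 60). ✓
Evaluate: s_(n+1) = (-7*n**2 - 18*n - 11)/(3*(n**2 + 9*n + 20)); subtract s_(0) = 0 ⇒ S(n) = (-7*n**2 - 18*n - 11)/(3*(n**2 + 9*n + 20)).

S(n) = \frac{- 7 n^{2} - 18 n - 11}{3 \left(n^{2} + 9 n + 20\right)}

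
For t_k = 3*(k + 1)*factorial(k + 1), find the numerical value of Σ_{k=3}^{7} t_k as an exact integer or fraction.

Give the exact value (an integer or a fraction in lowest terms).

r(k) = (k + 2)**2/(k + 1) after simplifying.
Normal form (A,B,C) = (k + 2, 1, k + 1).
Solve (k + 2)·f(k+1) − (1)·f(k) = k + 1.
Degrees (1,0,1) ⇒ d ≤ 0.
Match coefficients ⇒ f(k) = 1.
R(k) = B(k−1)·f(k)/C(k) = 1/(k + 1); s_k = R·t_k = 3*factorial(k + 1).
s_(k+1) − s_k = 3*(k + 1)*factorial(k + 1) = t_k.
Telescoping: Σ = s_(8) − s_(3) = 1088640 − (72) = 1088568.

Σ = 1088568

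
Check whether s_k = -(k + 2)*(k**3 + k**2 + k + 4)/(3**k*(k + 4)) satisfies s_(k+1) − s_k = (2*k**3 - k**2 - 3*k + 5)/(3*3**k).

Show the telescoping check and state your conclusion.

s_(k+1) = -(k + 3)*(k + (k + 1)**3 + (k + 1)**2 + 5)/(3*3**k*(k + 5))
s_(k+1) − s_k = (2*k**5 + 13*k**4 + 8*k**3 - 34*k**2 - 7*k + 36)/(3*3**k*(k**2 + 9*k + 20))
(s_(k+1) − s_k) − t_k = 4*(-k**4 - 5*k**3 + 2*k**2 + 2*k - 16)/(3*3**k*(k**2 + 9*k + 20))

Invalid: residual 4*(-k**4 - 5*k**3 + 2*k**2 + 2*k - 16)/(3*3**k*(k**2 + 9*k + 20)) ≠ 0.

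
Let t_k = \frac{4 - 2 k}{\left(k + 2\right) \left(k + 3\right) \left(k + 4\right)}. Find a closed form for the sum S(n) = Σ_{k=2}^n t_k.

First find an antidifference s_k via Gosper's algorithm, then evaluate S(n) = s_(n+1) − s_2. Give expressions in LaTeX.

Ratio r(k) = (k - 1)*(k + 2)/((k - 2)*(k + 5)).
So A=k + 2 and B=k + 5, with C=k - 2.
Key eq: (k + 2)·f(k+1) = (k + 4)·f(k) + (k - 2).
Degrees (1,1,1) ⇒ d ≤ 2.
A polynomial solution: f(k) = -k.
Certificate R = B(k−1)f/C = -k*(k + 4)/(k - 2) gives s_k = 2*k/((k + 2)*(k + 3)).
s_(k+1) − s_k = 2*(2 - k)/(k**3 + 9*k**2 + 26*k + 24) = t_k.
Evaluate: s_(n+1) = 2*(n + 1)/(n**2 + 7*n + 12); subtract s_(2) = 1/5 ⇒ S(n) = (-n**2 + 3*n - 2)/(5*(n**2 + 7*n + 12)).

S(n) = \frac{- n^{2} + 3 n - 2}{5 \left(n^{2} + 7 n + 12\right)}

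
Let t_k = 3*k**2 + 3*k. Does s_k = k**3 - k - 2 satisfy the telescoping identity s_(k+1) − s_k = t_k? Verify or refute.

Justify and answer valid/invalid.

s_(k+1) = -k + (k + 1)**3 - 3
s_(k+1) − s_k = 3*k*(k + 1)
(s_(k+1) − s_k) − t_k = 0

valid (s_(k+1) − s_k reduces to t_k)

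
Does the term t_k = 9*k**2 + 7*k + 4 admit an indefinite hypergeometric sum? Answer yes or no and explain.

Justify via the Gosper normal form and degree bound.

Step 1: r(k) = (9*k**2 + 25*k + 20)/(9*k**2 + 7*k + 4).
Factor: A=1; B=1; C=k**2 + 7*k/9 + 4/9.
f must satisfy (1)·f(k+1) − (1)·f(k) = k**2 + 7*k/9 + 4/9.
d = 3 from the (0,0,2) case.
Solving with deg f ≤ 3: f(k) = k*(3*k**2 - k + 2)/9.
Certificate R = B(k−1)f/C = k*(3*k**2 - k + 2)/(9*k**2 + 7*k + 4) gives s_k = k*(3*k**2 - k + 2).
Verify: 9*k**2 + 7*k + 4 matches t_k.

Yes. s_k = k*(3*k**2 - k + 2).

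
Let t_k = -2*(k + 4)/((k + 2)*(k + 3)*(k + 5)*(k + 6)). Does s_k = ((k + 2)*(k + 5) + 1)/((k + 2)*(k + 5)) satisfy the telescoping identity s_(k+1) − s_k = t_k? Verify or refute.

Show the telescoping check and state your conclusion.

s_(k+1) = ((k + 3)*(k + 6) + 1)/((k + 3)*(k + 6))
s_(k+1) − s_k = 2*(-k - 4)/(k**4 + 16*k**3 + 91*k**2 + 216*k + 180)
(s_(k+1) − s_k) − t_k = 0

valid; difference matches t_k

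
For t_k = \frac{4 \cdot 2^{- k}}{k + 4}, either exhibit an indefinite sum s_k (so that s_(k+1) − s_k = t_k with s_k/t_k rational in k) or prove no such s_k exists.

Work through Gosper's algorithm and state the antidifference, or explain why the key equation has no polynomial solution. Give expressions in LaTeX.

none (Gosper's algorithm certifies no s_k)

Ratio r(k) = (k + 4)/(2*(k + 5)).
Take A(k)=k/2 + 2, B(k)=k + 5, C(k)=1.
Key eq: (k/2 + 2)·f(k+1) = (k + 4)·f(k) + (1).
d = -1 from the (1,1,0) case.
Bound -1 < 0, so the key equation has no polynomial solution.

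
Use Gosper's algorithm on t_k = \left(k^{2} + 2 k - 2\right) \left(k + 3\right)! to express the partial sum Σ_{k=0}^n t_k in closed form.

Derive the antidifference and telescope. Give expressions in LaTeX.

The ratio is (k + 4)*(2*k + (k + 1)**2)/(k**2 + 2*k - 2).
So A=k + 4 and B=1, with C=k**2 + 2*k - 2.
f must satisfy (k + 4)·f(k+1) − (1)·f(k) = k**2 + 2*k - 2.
d = 1 from the (1,0,2) case.
Coefficient equations give f(k) = k - 2.
R(k) = B(k−1)·f(k)/C(k) = (k - 2)/(k**2 + 2*k - 2); s_k = R·t_k = (k - 2)*factorial(k + 3).
s_(k+1) − s_k = (k**2 + 2*k - 2)*factorial(k + 3) = t_k.
s_(n+1) = (n - 1)*factorial(n + 4) and s_(0) = -12, so S(n) = n*factorial(n + 4) - factorial(n + 4) + 12.

S(n) = n \left(n + 4\right)! - \left(n + 4\right)! + 12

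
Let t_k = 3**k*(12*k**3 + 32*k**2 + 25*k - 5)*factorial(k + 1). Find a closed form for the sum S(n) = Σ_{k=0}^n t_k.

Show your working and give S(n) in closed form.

S(n) = 12*3**n*n**4*factorial(n) + 48*3**n*n**3*factorial(n) + 57*3**n*n**2*factorial(n) + 15*3**n*n*factorial(n) - 6*3**n*factorial(n) + 1

t_(k+1)/t_k = 3*(12*k**4 + 92*k**3 + 261*k**2 + 314*k + 128)/(12*k**3 + 32*k**2 + 25*k - 5).
Gosper form: A/B · C(k+1)/C(k) with A=3*k + 6, B=1, C=k**3 + 8*k**2/3 + 25*k/12 - 5/12.
f must satisfy (3*k + 6)·f(k+1) − (1)·f(k) = k**3 + 8*k**2/3 + 25*k/12 - 5/12.
d = 2 from the (1,0,3) case.
Coefficient equations give f(k) = (4*k**2 - 4*k - 1)/12.
Then R = B(k−1)f/C = (4*k**2 - 4*k - 1)/(12*k**3 + 32*k**2 + 25*k - 5), so s_k = R(k)·t_k = 3**k*(4*k**2 - 4*k - 1)*factorial(k + 1).
Verify: 3**k*(12*k**3 + 32*k**2 + 25*k - 5)*factorial(k + 1) matches t_k.
Telescope: S(n) = s_(n+1) − s_(0) = 3**(n + 1)*(4*n**2 + 4*n - 1)*factorial(n + 2) − (-1) = 12*3**n*n**4*factorial(n) + 48*3**n*n**3*factorial(n) + 57*3**n*n**2*factorial(n) + 15*3**n*n*factorial(n) - 6*3**n*factorial(n) + 1.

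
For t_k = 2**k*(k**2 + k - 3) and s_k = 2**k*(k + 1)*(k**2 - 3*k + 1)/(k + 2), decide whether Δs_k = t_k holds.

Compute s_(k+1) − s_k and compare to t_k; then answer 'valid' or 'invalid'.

Invalid: residual 2**k*(-k**3 - 2*k**2 - 2*k + 7)/(k**2 + 5*k + 6) ≠ 0.

s_(k+1) = 2**(k + 1)*(k**3 + k**2 - 3*k - 2)/(k + 3)
s_(k+1) − s_k = 2**k*(k**4 + 5*k**3 + 6*k**2 - 11*k - 11)/(k**2 + 5*k + 6)
(s_(k+1) − s_k) − t_k = 2**k*(-k**3 - 2*k**2 - 2*k + 7)/(k**2 + 5*k + 6)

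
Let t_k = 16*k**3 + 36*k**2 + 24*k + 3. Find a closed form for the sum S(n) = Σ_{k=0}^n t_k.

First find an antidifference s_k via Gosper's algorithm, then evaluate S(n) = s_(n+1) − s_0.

The ratio is (16*k**3 + 84*k**2 + 144*k + 79)/(16*k**3 + 36*k**2 + 24*k + 3).
A = 1, B = 1, C = k**3 + 9*k**2/4 + 3*k/2 + 3/16.
Key eq: (1)·f(k+1) = (1)·f(k) + (k**3 + 9*k**2/4 + 3*k/2 + 3/16).
From deg A=0, deg B=0, deg C=3: d=4.
Solve for f: f(k) = k*(4*k**3 + 4*k**2 - 2*k - 3)/16 (degree 4 ≤ 4).
Get s_k = R·t_k = k*(4*k**3 + 4*k**2 - 2*k - 3) with R(k) = B(k−1)f(k)/C(k) = k*(4*k**3 + 4*k**2 - 2*k - 3)/(16*k**3 + 36*k**2 + 24*k + 3).
Check: Δs_k = 16*k**3 + 36*k**2 + 24*k + 3. ✓
s_(n+1) = 4*n**4 + 20*n**3 + 34*n**2 + 21*n + 3 and s_(0) = 0, so S(n) = 4*n**4 + 20*n**3 + 34*n**2 + 21*n + 3.

S(n) = 4*n**4 + 20*n**3 + 34*n**2 + 21*n + 3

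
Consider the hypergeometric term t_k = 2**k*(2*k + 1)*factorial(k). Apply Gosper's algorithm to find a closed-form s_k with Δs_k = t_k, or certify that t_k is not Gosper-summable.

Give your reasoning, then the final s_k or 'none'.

Compute t_(k+1)/t_k: get 2*(k + 1)*(2*k + 3)/(2*k + 1).
Normal form (A,B,C) = (2*k + 2, 1, k + 1/2).
Set up (2*k + 2)·f(k+1) − (1)·f(k) − (k + 1/2) = 0.
Bound: deg f ≤ 0.
Solve for f: f(k) = 1/2 (degree 0 ≤ 0).
R(k) = B(k−1)·f(k)/C(k) = 1/(2*k + 1); s_k = R·t_k = 2**k*factorial(k).
s_(k+1) − s_k = 2**k*(2*k + 1)*factorial(k) = t_k.

s_k = 2**k*factorial(k)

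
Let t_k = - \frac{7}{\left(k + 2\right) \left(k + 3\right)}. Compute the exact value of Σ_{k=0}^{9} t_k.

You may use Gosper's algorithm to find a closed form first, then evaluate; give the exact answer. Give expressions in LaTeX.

Step 1: r(k) = (k + 2)/(k + 4).
So A=k + 2 and B=k + 4, with C=1.
Need (k + 2)·f(k+1) − (k + 3)·f(k) = 1.
Degrees (1,1,0) ⇒ d ≤ 1.
Solve for f: f(k) = k/2 (degree 1 ≤ 1).
Get s_k = R·t_k = -7*k/(2*k + 4) with R(k) = B(k−1)f(k)/C(k) = k*(k + 3)/2.
Check: Δs_k = -7/(k**2 + 5*k + 6). ✓
Sum = s_(10) − s_(0); s_(10) = -35/12, s_(0) = 0 ⇒ -35/12.

Σ = -35/12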